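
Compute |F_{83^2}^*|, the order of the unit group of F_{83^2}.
|F_{83^2}^*| = 6888

F_{83^2} has 83^2 = 6889 elements; its multiplicative group consists of all nonzero elements, so |F_{83^2}^*| = 6889 - 1 = 6888. (It is cyclic since any finite subgroup of the multiplicative group of a field is cyclic.)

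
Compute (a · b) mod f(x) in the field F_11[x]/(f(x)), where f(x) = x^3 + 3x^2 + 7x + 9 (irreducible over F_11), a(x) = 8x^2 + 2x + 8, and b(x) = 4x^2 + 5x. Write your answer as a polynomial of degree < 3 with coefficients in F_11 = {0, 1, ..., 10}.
a · b ≡ 6x^2 + 3 (mod f(x))

Multiply in F_11[x]: a(x)·b(x) = (8x^2 + 2x + 8)·(4x^2 + 5x) = 10x^4 + 4x^3 + 9x^2 + 7x. This has degree ≥ 3, so divide by f(x) over F_11: 10x^4 + 4x^3 + 9x^2 + 7x = (10x + 7)·(x^3 + 3x^2 + 7x + 9) + (6x^2 + 3). Hence a·b ≡ 6x^2 + 3 (mod f). (F_11[x]/(f) is a field with 11^3 = 1331 elements since f is irreducible of degree 3.)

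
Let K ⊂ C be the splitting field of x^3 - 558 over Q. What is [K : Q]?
[K : Q] = 6

The roots of x^3 - 558 are ∛558, ω∛558, ω^2∛558 where ω = e^(2πi/3) is a primitive cube root of unity, so K = Q(∛558, ω). Now [Q(∛558):Q] = 3 (since 558 is not a perfect cube, x^3 - 558 is irreducible) and [Q(ω):Q] = 2. Both 2 and 3 divide [K:Q], and [K:Q] ≤ 3·2 = 6, so [K:Q] = 6. (Equivalently: Q(∛558) ⊂ R but ω ∉ R, so [K : Q(∛558)] = 2.)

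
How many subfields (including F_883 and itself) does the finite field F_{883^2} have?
F_{883^2} has 2 subfields

The subfields of F_{p^n} are exactly the fields F_{p^d} for d | n (each is the fixed field of the unique index-d subgroup of Gal(F_{p^n}/F_p) ≅ Z/nZ). The divisors of n = 2 are {1, 2}, giving 2 subfields: F_{883^1}, F_{883^2}.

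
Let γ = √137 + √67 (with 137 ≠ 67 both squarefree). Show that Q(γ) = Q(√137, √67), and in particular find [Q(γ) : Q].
[Q(γ) : Q] = 4 (equivalently, Q(γ) = Q(√137, √67))

Obviously Q(γ) ⊆ Q(√137, √67), and [Q(√137, √67):Q] = 4 (since 137, 67 are distinct squarefree integers > 1 with 9179 not a perfect square). To show equality we compute the minimal polynomial of γ. From γ = √137 + √67: γ^2 = 137 + 2√(9179) + 67 = 204 + 2√(9179), so γ^2 - 204 = 2√(9179); squaring, (γ^2 - 204)^2 = 4·9179, i.e. γ^4 - 408γ^2 + 41616 - 36716 = 0, i.e. γ^4 - 408γ^2 + 4900 = 0. So γ is a root of x^4 - 408x^2 + 4900. This polynomial is irreducible over Q: it has no rational root (each ±√137 ± √67 is irrational), and any factorization into two quadratics over Q would force √(9179) ∈ Q (pairing opposite roots) or √137, √67 ∈ Q (other pairings), all impossible. Hence [Q(γ):Q] = 4 = [Q(√137, √67):Q], so Q(γ) = Q(√137, √67).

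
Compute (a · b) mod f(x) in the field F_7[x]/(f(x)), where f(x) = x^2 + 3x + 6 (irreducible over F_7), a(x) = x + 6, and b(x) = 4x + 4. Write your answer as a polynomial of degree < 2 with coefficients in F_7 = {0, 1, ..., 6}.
a · b ≡ 2x (mod f(x))

Multiply in F_7[x]: a(x)·b(x) = (x + 6)·(4x + 4) = 4x^2 + 3. This has degree ≥ 2, so divide by f(x) over F_7: 4x^2 + 3 = (4)·(x^2 + 3x + 6) + (2x). Hence a·b ≡ 2x (mod f). (F_7[x]/(f) is a field with 7^2 = 49 elements since f is irreducible of degree 2.)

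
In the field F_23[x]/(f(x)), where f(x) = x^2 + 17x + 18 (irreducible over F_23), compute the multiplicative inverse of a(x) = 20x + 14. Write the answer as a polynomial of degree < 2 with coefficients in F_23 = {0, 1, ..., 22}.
a(x)^(-1) ≡ 15x + 3 (mod f(x))

Since f is irreducible over F_23, F_23[x]/(f) is a field and a(x) ≠ 0 has an inverse. Apply the extended Euclidean algorithm to f(x) and a(x) in F_23[x]: f(x) = (15x + 3)·a(x) + (22). The last nonzero remainder is the constant 22 = gcd(f, a) in F_23. Back-substituting through the division chain expresses 22 = s(x)·a(x) + t(x)·f(x) with s(x) ≡ 8x + 20 (mod f), so (8x + 20)·a(x) ≡ 22 (mod f). Multiplying by 22^(-1) ≡ 22 in F_23 gives a(x)^(-1) ≡ 22·(8x + 20) ≡ 15x + 3 (mod f). Check: (20x + 14)·(15x + 3) = x^2 + 17x + 19 ≡ 1 (mod x^2 + 17x + 18).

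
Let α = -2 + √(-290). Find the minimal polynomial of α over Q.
m_α(x) = x^2 + 4x + 294

From α + 2 = √(-290), squaring gives (α + 2)^2 = -290, i.e. α^2 + 4α + 4 = -290, so α^2 + 4α + 294 = 0. The discriminant of x^2 + 4x + 294 is (4)^2 - 4·(294) = 16 - 1176 = -1160, and 4·(-290) is not a perfect square in Q since -290 is squarefree and ≠ 1. Hence x^2 + 4x + 294 is irreducible over Q and is the minimal polynomial of α.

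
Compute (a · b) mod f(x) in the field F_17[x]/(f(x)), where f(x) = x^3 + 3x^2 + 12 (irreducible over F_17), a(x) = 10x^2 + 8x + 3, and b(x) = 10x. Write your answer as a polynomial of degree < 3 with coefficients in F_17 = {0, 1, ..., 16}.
a · b ≡ x^2 + 13x + 7 (mod f(x))

Multiply in F_17[x]: a(x)·b(x) = (10x^2 + 8x + 3)·(10x) = 15x^3 + 12x^2 + 13x. This has degree ≥ 3, so divide by f(x) over F_17: 15x^3 + 12x^2 + 13x = (15)·(x^3 + 3x^2 + 12) + (x^2 + 13x + 7). Hence a·b ≡ x^2 + 13x + 7 (mod f). (F_17[x]/(f) is a field with 17^3 = 4913 elements since f is irreducible of degree 3.)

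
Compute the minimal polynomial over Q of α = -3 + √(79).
m_α(x) = x^2 + 6x - 70

From α + 3 = √(79), squaring gives (α + 3)^2 = 79, i.e. α^2 + 6α + 9 = 79, so α^2 + 6α - 70 = 0. The discriminant of x^2 + 6x - 70 is (6)^2 - 4·(-70) = 36 + 280 = 316, and 4·(79) is not a perfect square in Q since 79 is squarefree and ≠ 1. Hence x^2 + 6x - 70 is irreducible over Q and is the minimal polynomial of α.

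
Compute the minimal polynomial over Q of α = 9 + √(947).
m_α(x) = x^2 - 18x - 866

From α - 9 = √(947), squaring gives (α - 9)^2 = 947, i.e. α^2 - 18α + 81 = 947, so α^2 - 18α - 866 = 0. The discriminant of x^2 - 18x - 866 is (-18)^2 - 4·(-866) = 324 + 3464 = 3788, and 4·(947) is not a perfect square in Q since 947 is squarefree and ≠ 1. Hence x^2 - 18x - 866 is irreducible over Q and is the minimal polynomial of α.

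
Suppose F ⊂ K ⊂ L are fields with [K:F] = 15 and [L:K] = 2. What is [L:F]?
[L:F] = 30

The tower law says that for any tower of field extensions F ⊂ K ⊂ L with finite degrees, [L:F] = [L:K] · [K:F]. Here this gives [L:F] = 2 · 15 = 30.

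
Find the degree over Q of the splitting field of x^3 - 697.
[K : Q] = 6

The roots of x^3 - 697 are ∛697, ω∛697, ω^2∛697 where ω = e^(2πi/3) is a primitive cube root of unity, so K = Q(∛697, ω). Now [Q(∛697):Q] = 3 (since 697 is not a perfect cube, x^3 - 697 is irreducible) and [Q(ω):Q] = 2. Both 2 and 3 divide [K:Q], and [K:Q] ≤ 3·2 = 6, so [K:Q] = 6. (Equivalently: Q(∛697) ⊂ R but ω ∉ R, so [K : Q(∛697)] = 2.)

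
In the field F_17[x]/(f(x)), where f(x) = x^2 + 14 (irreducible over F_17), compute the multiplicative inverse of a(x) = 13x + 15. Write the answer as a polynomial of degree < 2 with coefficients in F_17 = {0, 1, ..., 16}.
a(x)^(-1) ≡ 3x + 7 (mod f(x))

Since f is irreducible over F_17, F_17[x]/(f) is a field and a(x) ≠ 0 has an inverse. Apply the extended Euclidean algorithm to f(x) and a(x) in F_17[x]: f(x) = (4x + 15)·a(x) + (10). The last nonzero remainder is the constant 10 = gcd(f, a) in F_17. Back-substituting through the division chain expresses 10 = s(x)·a(x) + t(x)·f(x) with s(x) ≡ 13x + 2 (mod f), so (13x + 2)·a(x) ≡ 10 (mod f). Multiplying by 10^(-1) ≡ 12 in F_17 gives a(x)^(-1) ≡ 12·(13x + 2) ≡ 3x + 7 (mod f). Check: (13x + 15)·(3x + 7) = 5x^2 + 3 ≡ 1 (mod x^2 + 14).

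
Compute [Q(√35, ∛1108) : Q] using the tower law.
[Q(√35, ∛1108) : Q] = 6

Let L = Q(√35, ∛1108). Since Q(√35) ⊂ L and [Q(√35):Q] = 2, the tower law gives 2 | [L:Q]. Likewise Q(∛1108) ⊂ L with [Q(∛1108):Q] = 3 (because 1108 is not a perfect cube), so 3 | [L:Q]. As gcd(2,3) = 1, [L:Q] is divisible by 6. Conversely L is generated over Q by √35 and ∛1108, so [L:Q] ≤ 2·3 = 6. Therefore [Q(√35, ∛1108) : Q] = 6.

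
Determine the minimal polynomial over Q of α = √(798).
m_α(x) = x^2 - 798

α satisfies α^2 - 798 = 0, so x^2 - 798 annihilates α. Since d = 798 is squarefree and ≠ 1, it is not a perfect square in Q, so x^2 - 798 has no rational root and is therefore irreducible over Q (a degree-2 polynomial over a field is irreducible iff it has no root). Hence m_α(x) = x^2 - 798.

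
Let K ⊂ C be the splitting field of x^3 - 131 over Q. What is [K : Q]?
[K : Q] = 6

The roots of x^3 - 131 are ∛131, ω∛131, ω^2∛131 where ω = e^(2πi/3) is a primitive cube root of unity, so K = Q(∛131, ω). Now [Q(∛131):Q] = 3 (since 131 is not a perfect cube, x^3 - 131 is irreducible) and [Q(ω):Q] = 2. Both 2 and 3 divide [K:Q], and [K:Q] ≤ 3·2 = 6, so [K:Q] = 6. (Equivalently: Q(∛131) ⊂ R but ω ∉ R, so [K : Q(∛131)] = 2.)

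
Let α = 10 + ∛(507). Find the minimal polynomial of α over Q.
m_α(x) = x^3 - 30x^2 + 300x - 1507

Set β = α - 10 = ∛(507), so β^3 = 507. Then (α - 10)^3 - 507 = 0, i.e. α is a root of g(x) = (x - 10)^3 - 507 = x^3 - 30x^2 + 300x - 1507. Since g(x) = h(x - 10) where h(x) = x^3 - 507, and h is irreducible over Q (because 507 is not a perfect cube, so h has no rational root, and a monic cubic with no rational root is irreducible), g is also irreducible (irreducibility is preserved under the substitution x → x - 10). Hence m_α(x) = x^3 - 30x^2 + 300x - 1507.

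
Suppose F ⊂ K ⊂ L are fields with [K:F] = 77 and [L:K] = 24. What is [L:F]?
[L:F] = 1848

The tower law says that for any tower of field extensions F ⊂ K ⊂ L with finite degrees, [L:F] = [L:K] · [K:F]. Here this gives [L:F] = 24 · 77 = 1848.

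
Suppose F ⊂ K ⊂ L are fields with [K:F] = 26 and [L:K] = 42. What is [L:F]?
[L:F] = 1092

The tower law says that for any tower of field extensions F ⊂ K ⊂ L with finite degrees, [L:F] = [L:K] · [K:F]. Here this gives [L:F] = 42 · 26 = 1092.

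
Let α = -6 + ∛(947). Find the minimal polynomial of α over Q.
m_α(x) = x^3 + 18x^2 + 108x - 731

Set β = α + 6 = ∛(947), so β^3 = 947. Then (α + 6)^3 - 947 = 0, i.e. α is a root of g(x) = (x + 6)^3 - 947 = x^3 + 18x^2 + 108x - 731. Since g(x) = h(x + 6) where h(x) = x^3 - 947, and h is irreducible over Q (because 947 is not a perfect cube, so h has no rational root, and a monic cubic with no rational root is irreducible), g is also irreducible (irreducibility is preserved under the substitution x → x + 6). Hence m_α(x) = x^3 + 18x^2 + 108x - 731.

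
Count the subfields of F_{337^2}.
F_{337^2} has 2 subfields

The subfields of F_{p^n} are exactly the fields F_{p^d} for d | n (each is the fixed field of the unique index-d subgroup of Gal(F_{p^n}/F_p) ≅ Z/nZ). The divisors of n = 2 are {1, 2}, giving 2 subfields: F_{337^1}, F_{337^2}.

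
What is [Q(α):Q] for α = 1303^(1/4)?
[Q(α):Q] = 4

α is a root of x^4 - 1303. By Eisenstein's criterion at the prime p = 1303 (which divides the constant term 1303 but p^2 = 1697809 does not, since 1303 is squarefree), x^4 - 1303 is irreducible over Q. Hence [Q(α):Q] = 4.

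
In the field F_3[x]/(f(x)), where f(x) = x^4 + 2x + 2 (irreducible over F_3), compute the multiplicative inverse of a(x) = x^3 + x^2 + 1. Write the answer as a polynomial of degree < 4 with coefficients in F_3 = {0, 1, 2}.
a(x)^(-1) ≡ x^2 + 2x + 1 (mod f(x))

Since f is irreducible over F_3, F_3[x]/(f) is a field and a(x) ≠ 0 has an inverse. Apply the extended Euclidean algorithm to f(x) and a(x) in F_3[x]: f(x) = (x + 2)·a(x) + (x^2 + x);  a(x) = (x)·(x^2 + x) + (1). The last nonzero remainder is the constant 1 = gcd(f, a) in F_3. Back-substituting through the division chain expresses 1 = s(x)·a(x) + t(x)·f(x) with s(x) ≡ x^2 + 2x + 1 (mod f), so a(x)^(-1) ≡ s(x) = x^2 + 2x + 1 (mod f). Check: (x^3 + x^2 + 1)·(x^2 + 2x + 1) = x^5 + 2x^2 + 2x + 1 ≡ 1 (mod x^4 + 2x + 2).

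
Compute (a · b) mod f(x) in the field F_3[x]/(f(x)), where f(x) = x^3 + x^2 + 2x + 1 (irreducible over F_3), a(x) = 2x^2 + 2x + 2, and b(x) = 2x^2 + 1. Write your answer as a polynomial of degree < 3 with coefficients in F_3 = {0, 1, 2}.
a · b ≡ x^2 + x + 2 (mod f(x))

Multiply in F_3[x]: a(x)·b(x) = (2x^2 + 2x + 2)·(2x^2 + 1) = x^4 + x^3 + 2x + 2. This has degree ≥ 3, so divide by f(x) over F_3: x^4 + x^3 + 2x + 2 = (x)·(x^3 + x^2 + 2x + 1) + (x^2 + x + 2). Hence a·b ≡ x^2 + x + 2 (mod f). (F_3[x]/(f) is a field with 3^3 = 27 elements since f is irreducible of degree 3.)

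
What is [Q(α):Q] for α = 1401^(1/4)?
[Q(α):Q] = 4

α is a root of x^4 - 1401. By Eisenstein's criterion at the prime p = 3 (which divides the constant term 1401 but p^2 = 9 does not, since 1401 is squarefree), x^4 - 1401 is irreducible over Q. Hence [Q(α):Q] = 4.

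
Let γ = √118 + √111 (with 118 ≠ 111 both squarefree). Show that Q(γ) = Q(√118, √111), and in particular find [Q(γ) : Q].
[Q(γ) : Q] = 4 (equivalently, Q(γ) = Q(√118, √111))

Obviously Q(γ) ⊆ Q(√118, √111), and [Q(√118, √111):Q] = 4 (since 118, 111 are distinct squarefree integers > 1 with 13098 not a perfect square). To show equality we compute the minimal polynomial of γ. From γ = √118 + √111: γ^2 = 118 + 2√(13098) + 111 = 229 + 2√(13098), so γ^2 - 229 = 2√(13098); squaring, (γ^2 - 229)^2 = 4·13098, i.e. γ^4 - 458γ^2 + 52441 - 52392 = 0, i.e. γ^4 - 458γ^2 + 49 = 0. So γ is a root of x^4 - 458x^2 + 49. This polynomial is irreducible over Q: it has no rational root (each ±√118 ± √111 is irrational), and any factorization into two quadratics over Q would force √(13098) ∈ Q (pairing opposite roots) or √118, √111 ∈ Q (other pairings), all impossible. Hence [Q(γ):Q] = 4 = [Q(√118, √111):Q], so Q(γ) = Q(√118, √111).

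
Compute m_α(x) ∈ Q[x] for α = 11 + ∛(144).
m_α(x) = x^3 - 33x^2 + 363x - 1475

Set β = α - 11 = ∛(144), so β^3 = 144. Then (α - 11)^3 - 144 = 0, i.e. α is a root of g(x) = (x - 11)^3 - 144 = x^3 - 33x^2 + 363x - 1475. Since g(x) = h(x - 11) where h(x) = x^3 - 144, and h is irreducible over Q (because 144 is not a perfect cube, so h has no rational root, and a monic cubic with no rational root is irreducible), g is also irreducible (irreducibility is preserved under the substitution x → x - 11). Hence m_α(x) = x^3 - 33x^2 + 363x - 1475.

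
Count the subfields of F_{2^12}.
F_{2^12} has 6 subfields

The subfields of F_{p^n} are exactly the fields F_{p^d} for d | n (each is the fixed field of the unique index-d subgroup of Gal(F_{p^n}/F_p) ≅ Z/nZ). The divisors of n = 12 are {1, 2, 3, 4, 6, 12}, giving 6 subfields: F_{2^1}, F_{2^2}, F_{2^3}, F_{2^4}, F_{2^6}, F_{2^12}.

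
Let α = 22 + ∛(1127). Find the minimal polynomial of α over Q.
m_α(x) = x^3 - 66x^2 + 1452x - 11775

Set β = α - 22 = ∛(1127), so β^3 = 1127. Then (α - 22)^3 - 1127 = 0, i.e. α is a root of g(x) = (x - 22)^3 - 1127 = x^3 - 66x^2 + 1452x - 11775. Since g(x) = h(x - 22) where h(x) = x^3 - 1127, and h is irreducible over Q (because 1127 is not a perfect cube, so h has no rational root, and a monic cubic with no rational root is irreducible), g is also irreducible (irreducibility is preserved under the substitution x → x - 22). Hence m_α(x) = x^3 - 66x^2 + 1452x - 11775.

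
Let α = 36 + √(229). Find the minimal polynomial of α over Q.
m_α(x) = x^2 - 72x + 1067

From α - 36 = √(229), squaring gives (α - 36)^2 = 229, i.e. α^2 - 72α + 1296 = 229, so α^2 - 72α + 1067 = 0. The discriminant of x^2 - 72x + 1067 is (-72)^2 - 4·(1067) = 5184 - 4268 = 916, and 4·(229) is not a perfect square in Q since 229 is squarefree and ≠ 1. Hence x^2 - 72x + 1067 is irreducible over Q and is the minimal polynomial of α.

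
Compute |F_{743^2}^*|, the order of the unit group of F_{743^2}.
|F_{743^2}^*| = 552048

F_{743^2} has 743^2 = 552049 elements; its multiplicative group consists of all nonzero elements, so |F_{743^2}^*| = 552049 - 1 = 552048. (It is cyclic since any finite subgroup of the multiplicative group of a field is cyclic.)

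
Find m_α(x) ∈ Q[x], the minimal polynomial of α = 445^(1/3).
m_α(x) = x^3 - 445

α satisfies α^3 = 445, so x^3 - 445 annihilates α. By the rational root test, a rational root p/q (in lowest terms) of x^3 - 445 would satisfy p^3 = 445 q^3, forcing q = 1 and p^3 = 445; but 445 is not a perfect cube, contradiction. A monic cubic over Q with no rational root is irreducible (any nontrivial factorization would include a linear factor). Hence x^3 - 445 is the minimal polynomial of α, and in particular [Q(α):Q] = 3.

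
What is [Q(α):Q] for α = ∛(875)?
[Q(α):Q] = 3

The minimal polynomial of α is x^3 - 875, irreducible over Q since 875 is not a perfect cube (so x^3 - 875 has no rational root). Hence [Q(α):Q] = deg(m_α) = 3.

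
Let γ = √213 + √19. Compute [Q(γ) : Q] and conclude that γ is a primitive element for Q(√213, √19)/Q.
[Q(γ) : Q] = 4 (equivalently, Q(γ) = Q(√213, √19))

Obviously Q(γ) ⊆ Q(√213, √19), and [Q(√213, √19):Q] = 4 (since 213, 19 are distinct squarefree integers > 1 with 4047 not a perfect square). To show equality we compute the minimal polynomial of γ. From γ = √213 + √19: γ^2 = 213 + 2√(4047) + 19 = 232 + 2√(4047), so γ^2 - 232 = 2√(4047); squaring, (γ^2 - 232)^2 = 4·4047, i.e. γ^4 - 464γ^2 + 53824 - 16188 = 0, i.e. γ^4 - 464γ^2 + 37636 = 0. So γ is a root of x^4 - 464x^2 + 37636. This polynomial is irreducible over Q: it has no rational root (each ±√213 ± √19 is irrational), and any factorization into two quadratics over Q would force √(4047) ∈ Q (pairing opposite roots) or √213, √19 ∈ Q (other pairings), all impossible. Hence [Q(γ):Q] = 4 = [Q(√213, √19):Q], so Q(γ) = Q(√213, √19).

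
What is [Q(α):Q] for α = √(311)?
[Q(α):Q] = 2

[Q(α):Q] equals the degree of the minimal polynomial of α. Here α^2 = 311 and x^2 - 311 is irreducible (d = 311 is squarefree, ≠ 1, hence not a square), so deg(m_α) = 2. Thus [Q(α):Q] = 2.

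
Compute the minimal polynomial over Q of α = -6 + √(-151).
m_α(x) = x^2 + 12x + 187

From α + 6 = √(-151), squaring gives (α + 6)^2 = -151, i.e. α^2 + 12α + 36 = -151, so α^2 + 12α + 187 = 0. The discriminant of x^2 + 12x + 187 is (12)^2 - 4·(187) = 144 - 748 = -604, and 4·(-151) is not a perfect square in Q since -151 is squarefree and ≠ 1. Hence x^2 + 12x + 187 is irreducible over Q and is the minimal polynomial of α.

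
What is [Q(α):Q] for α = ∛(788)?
[Q(α):Q] = 3

The minimal polynomial of α is x^3 - 788, irreducible over Q since 788 is not a perfect cube (so x^3 - 788 has no rational root). Hence [Q(α):Q] = deg(m_α) = 3.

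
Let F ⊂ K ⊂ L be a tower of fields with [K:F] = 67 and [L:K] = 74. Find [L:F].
[L:F] = 4958

The tower law says that for any tower of field extensions F ⊂ K ⊂ L with finite degrees, [L:F] = [L:K] · [K:F]. Here this gives [L:F] = 74 · 67 = 4958.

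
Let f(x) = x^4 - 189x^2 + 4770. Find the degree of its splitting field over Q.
[K : Q] = 4

Solving the quadratic in x^2: x^2 = (189 ± √(189^2 - 4·4770))/2 = (189 ± √16641)/2 = (189 ± 129)/2, giving x^2 = 30 or x^2 = 159. So f(x) = (x^2 - 30)(x^2 - 159) and the roots of f are ±√30, ±√159. Hence the splitting field is K = Q(√30, √159). Since 30 and 159 are distinct squarefree integers > 1, their product 4770 is not a perfect square, so √159 ∉ Q(√30). By the tower law [K:Q] = [Q(√30,√159):Q(√30)] · [Q(√30):Q] = 2 · 2 = 4.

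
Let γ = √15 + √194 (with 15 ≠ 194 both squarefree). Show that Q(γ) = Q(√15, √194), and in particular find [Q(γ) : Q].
[Q(γ) : Q] = 4 (equivalently, Q(γ) = Q(√15, √194))

Obviously Q(γ) ⊆ Q(√15, √194), and [Q(√15, √194):Q] = 4 (since 15, 194 are distinct squarefree integers > 1 with 2910 not a perfect square). To show equality we compute the minimal polynomial of γ. From γ = √15 + √194: γ^2 = 15 + 2√(2910) + 194 = 209 + 2√(2910), so γ^2 - 209 = 2√(2910); squaring, (γ^2 - 209)^2 = 4·2910, i.e. γ^4 - 418γ^2 + 43681 - 11640 = 0, i.e. γ^4 - 418γ^2 + 32041 = 0. So γ is a root of x^4 - 418x^2 + 32041. This polynomial is irreducible over Q: it has no rational root (each ±√15 ± √194 is irrational), and any factorization into two quadratics over Q would force √(2910) ∈ Q (pairing opposite roots) or √15, √194 ∈ Q (other pairings), all impossible. Hence [Q(γ):Q] = 4 = [Q(√15, √194):Q], so Q(γ) = Q(√15, √194).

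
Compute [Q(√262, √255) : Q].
[Q(√262, √255) : Q] = 4

[Q(√262):Q] = 2 (min poly x^2 - 262, irreducible since 262 is squarefree > 1). For the top step, suppose √255 ∈ Q(√262), say √255 = c + d√262 with c, d ∈ Q. Squaring: 255 = c^2 + 262d^2 + 2cd√262. Since √262 ∉ Q this forces 2cd = 0. If d = 0 then √255 = c ∈ Q, contradicting 255 squarefree > 1. If c = 0 then 255 = 262d^2, so 262·255 = (262d)^2 is a perfect square in Q — but 262·255 = 66810 is not a perfect square (since 262 and 255 are distinct squarefree integers). Contradiction. Hence √255 ∉ Q(√262), so x^2 - 255 stays irreducible over Q(√262) and [Q(√262, √255) : Q(√262)] = 2. By the tower law, [Q(√262, √255) : Q] = 2 · 2 = 4.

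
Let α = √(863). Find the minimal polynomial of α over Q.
m_α(x) = x^2 - 863

α satisfies α^2 - 863 = 0, so x^2 - 863 annihilates α. Since d = 863 is squarefree and ≠ 1, it is not a perfect square in Q, so x^2 - 863 has no rational root and is therefore irreducible over Q (a degree-2 polynomial over a field is irreducible iff it has no root). Hence m_α(x) = x^2 - 863.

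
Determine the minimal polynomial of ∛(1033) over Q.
m_α(x) = x^3 - 1033

α satisfies α^3 = 1033, so x^3 - 1033 annihilates α. By the rational root test, a rational root p/q (in lowest terms) of x^3 - 1033 would satisfy p^3 = 1033 q^3, forcing q = 1 and p^3 = 1033; but 1033 is not a perfect cube, contradiction. A monic cubic over Q with no rational root is irreducible (any nontrivial factorization would include a linear factor). Hence x^3 - 1033 is the minimal polynomial of α, and in particular [Q(α):Q] = 3.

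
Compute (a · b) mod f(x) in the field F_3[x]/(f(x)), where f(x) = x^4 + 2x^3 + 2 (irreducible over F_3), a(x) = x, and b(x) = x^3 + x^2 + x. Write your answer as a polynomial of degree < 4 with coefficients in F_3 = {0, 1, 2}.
a · b ≡ 2x^3 + x^2 + 1 (mod f(x))

Multiply in F_3[x]: a(x)·b(x) = (x)·(x^3 + x^2 + x) = x^4 + x^3 + x^2. This has degree ≥ 4, so divide by f(x) over F_3: x^4 + x^3 + x^2 = (1)·(x^4 + 2x^3 + 2) + (2x^3 + x^2 + 1). Hence a·b ≡ 2x^3 + x^2 + 1 (mod f). (F_3[x]/(f) is a field with 3^4 = 81 elements since f is irreducible of degree 4.)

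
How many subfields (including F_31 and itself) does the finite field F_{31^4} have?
F_{31^4} has 3 subfields

The subfields of F_{p^n} are exactly the fields F_{p^d} for d | n (each is the fixed field of the unique index-d subgroup of Gal(F_{p^n}/F_p) ≅ Z/nZ). The divisors of n = 4 are {1, 2, 4}, giving 3 subfields: F_{31^1}, F_{31^2}, F_{31^4}.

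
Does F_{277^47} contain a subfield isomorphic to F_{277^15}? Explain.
No: F_{277^15} is not a subfield of F_{277^47}

F_{p^m} embeds in F_{p^n} iff m | n. Here 15 ∤ 47 (since 47 = 3·15 + 2 with remainder 2 ≠ 0), so F_{277^15} is not a subfield of F_{277^47}. Equivalently: if it were, the tower law would give 15 = [F_{277^15}:F_277] dividing [F_{277^47}:F_277] = 47, contradiction.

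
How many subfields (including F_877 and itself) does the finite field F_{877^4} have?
F_{877^4} has 3 subfields

The subfields of F_{p^n} are exactly the fields F_{p^d} for d | n (each is the fixed field of the unique index-d subgroup of Gal(F_{p^n}/F_p) ≅ Z/nZ). The divisors of n = 4 are {1, 2, 4}, giving 3 subfields: F_{877^1}, F_{877^2}, F_{877^4}.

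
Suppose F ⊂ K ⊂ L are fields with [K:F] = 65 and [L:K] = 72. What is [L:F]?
[L:F] = 4680

The tower law says that for any tower of field extensions F ⊂ K ⊂ L with finite degrees, [L:F] = [L:K] · [K:F]. Here this gives [L:F] = 72 · 65 = 4680.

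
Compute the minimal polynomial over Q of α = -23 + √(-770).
m_α(x) = x^2 + 46x + 1299

From α + 23 = √(-770), squaring gives (α + 23)^2 = -770, i.e. α^2 + 46α + 529 = -770, so α^2 + 46α + 1299 = 0. The discriminant of x^2 + 46x + 1299 is (46)^2 - 4·(1299) = 2116 - 5196 = -3080, and 4·(-770) is not a perfect square in Q since -770 is squarefree and ≠ 1. Hence x^2 + 46x + 1299 is irreducible over Q and is the minimal polynomial of α.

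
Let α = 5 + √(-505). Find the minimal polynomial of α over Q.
m_α(x) = x^2 - 10x + 530

From α - 5 = √(-505), squaring gives (α - 5)^2 = -505, i.e. α^2 - 10α + 25 = -505, so α^2 - 10α + 530 = 0. The discriminant of x^2 - 10x + 530 is (-10)^2 - 4·(530) = 100 - 2120 = -2020, and 4·(-505) is not a perfect square in Q since -505 is squarefree and ≠ 1. Hence x^2 - 10x + 530 is irreducible over Q and is the minimal polynomial of α.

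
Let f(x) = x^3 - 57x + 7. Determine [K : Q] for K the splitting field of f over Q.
[K : Q] = 6

By the rational root test, any rational root of the monic integer polynomial f(x) = x^3 - 57x + 7 must be an integer dividing the constant term 7, i.e. one of ±{1, 7}. Evaluating: f(1) = -49, f(-1) = 63, f(7) = -49, f(-7) = 63; none is 0, so f has no rational root and is therefore irreducible over Q (a cubic with no linear factor over a field is irreducible). For an irreducible cubic, the Galois group is A_3 or S_3 according as the discriminant disc(f) = -4a^3 - 27b^2 = -4·(-57)^3 - 27·(7)^2 = 739449 is or is not a square in Q. Here disc(f) = 739449 is not a perfect square in Q, so the Galois group of f over Q is not contained in A_3 and must be all of S_3. The splitting field has degree |S_3| = 6 over Q, so [K : Q] = 6.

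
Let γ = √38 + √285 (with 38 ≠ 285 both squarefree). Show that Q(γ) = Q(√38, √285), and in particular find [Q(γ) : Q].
[Q(γ) : Q] = 4 (equivalently, Q(γ) = Q(√38, √285))

Obviously Q(γ) ⊆ Q(√38, √285), and [Q(√38, √285):Q] = 4 (since 38, 285 are distinct squarefree integers > 1 with 10830 not a perfect square). To show equality we compute the minimal polynomial of γ. From γ = √38 + √285: γ^2 = 38 + 2√(10830) + 285 = 323 + 2√(10830), so γ^2 - 323 = 2√(10830); squaring, (γ^2 - 323)^2 = 4·10830, i.e. γ^4 - 646γ^2 + 104329 - 43320 = 0, i.e. γ^4 - 646γ^2 + 61009 = 0. So γ is a root of x^4 - 646x^2 + 61009. This polynomial is irreducible over Q: it has no rational root (each ±√38 ± √285 is irrational), and any factorization into two quadratics over Q would force √(10830) ∈ Q (pairing opposite roots) or √38, √285 ∈ Q (other pairings), all impossible. Hence [Q(γ):Q] = 4 = [Q(√38, √285):Q], so Q(γ) = Q(√38, √285).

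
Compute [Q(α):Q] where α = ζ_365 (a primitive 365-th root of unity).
[Q(α):Q] = 288

The minimal polynomial of ζ_365 over Q is the 365-th cyclotomic polynomial Φ_365(x), which is irreducible over Q and has degree φ(365) = 288. Hence [Q(α):Q] = φ(365) = 288.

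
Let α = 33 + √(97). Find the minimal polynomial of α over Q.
m_α(x) = x^2 - 66x + 992

From α - 33 = √(97), squaring gives (α - 33)^2 = 97, i.e. α^2 - 66α + 1089 = 97, so α^2 - 66α + 992 = 0. The discriminant of x^2 - 66x + 992 is (-66)^2 - 4·(992) = 4356 - 3968 = 388, and 4·(97) is not a perfect square in Q since 97 is squarefree and ≠ 1. Hence x^2 - 66x + 992 is irreducible over Q and is the minimal polynomial of α.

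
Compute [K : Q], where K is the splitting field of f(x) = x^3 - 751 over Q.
[K : Q] = 6

The roots of x^3 - 751 are ∛751, ω∛751, ω^2∛751 where ω = e^(2πi/3) is a primitive cube root of unity, so K = Q(∛751, ω). Now [Q(∛751):Q] = 3 (since 751 is not a perfect cube, x^3 - 751 is irreducible) and [Q(ω):Q] = 2. Both 2 and 3 divide [K:Q], and [K:Q] ≤ 3·2 = 6, so [K:Q] = 6. (Equivalently: Q(∛751) ⊂ R but ω ∉ R, so [K : Q(∛751)] = 2.)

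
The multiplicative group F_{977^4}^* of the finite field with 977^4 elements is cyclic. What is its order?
|F_{977^4}^*| = 911125611840

F_{977^4} has 977^4 = 911125611841 elements; its multiplicative group consists of all nonzero elements, so |F_{977^4}^*| = 911125611841 - 1 = 911125611840. (It is cyclic since any finite subgroup of the multiplicative group of a field is cyclic.)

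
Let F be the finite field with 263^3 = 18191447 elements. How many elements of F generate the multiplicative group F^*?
There are φ(18191446) = 7076160 primitive elements

F_q^* is cyclic of order q - 1 = 18191446. A cyclic group of order m has exactly φ(m) generators. Here m = 18191446 = 2 · 7^2 · 13 · 109 · 131, so the number of primitive elements is φ(18191446) = 7076160.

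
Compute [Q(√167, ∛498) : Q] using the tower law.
[Q(√167, ∛498) : Q] = 6

Let L = Q(√167, ∛498). Since Q(√167) ⊂ L and [Q(√167):Q] = 2, the tower law gives 2 | [L:Q]. Likewise Q(∛498) ⊂ L with [Q(∛498):Q] = 3 (because 498 is not a perfect cube), so 3 | [L:Q]. As gcd(2,3) = 1, [L:Q] is divisible by 6. Conversely L is generated over Q by √167 and ∛498, so [L:Q] ≤ 2·3 = 6. Therefore [Q(√167, ∛498) : Q] = 6.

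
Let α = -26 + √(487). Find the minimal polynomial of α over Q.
m_α(x) = x^2 + 52x + 189

From α + 26 = √(487), squaring gives (α + 26)^2 = 487, i.e. α^2 + 52α + 676 = 487, so α^2 + 52α + 189 = 0. The discriminant of x^2 + 52x + 189 is (52)^2 - 4·(189) = 2704 - 756 = 1948, and 4·(487) is not a perfect square in Q since 487 is squarefree and ≠ 1. Hence x^2 + 52x + 189 is irreducible over Q and is the minimal polynomial of α.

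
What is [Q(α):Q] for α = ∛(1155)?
[Q(α):Q] = 3

The minimal polynomial of α is x^3 - 1155, irreducible over Q since 1155 is not a perfect cube (so x^3 - 1155 has no rational root). Hence [Q(α):Q] = deg(m_α) = 3.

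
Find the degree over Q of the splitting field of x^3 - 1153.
[K : Q] = 6

The roots of x^3 - 1153 are ∛1153, ω∛1153, ω^2∛1153 where ω = e^(2πi/3) is a primitive cube root of unity, so K = Q(∛1153, ω). Now [Q(∛1153):Q] = 3 (since 1153 is not a perfect cube, x^3 - 1153 is irreducible) and [Q(ω):Q] = 2. Both 2 and 3 divide [K:Q], and [K:Q] ≤ 3·2 = 6, so [K:Q] = 6. (Equivalently: Q(∛1153) ⊂ R but ω ∉ R, so [K : Q(∛1153)] = 2.)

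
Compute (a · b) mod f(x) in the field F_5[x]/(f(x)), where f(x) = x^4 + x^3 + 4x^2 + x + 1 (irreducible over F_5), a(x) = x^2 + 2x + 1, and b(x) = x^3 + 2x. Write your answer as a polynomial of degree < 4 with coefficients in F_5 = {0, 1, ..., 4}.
a · b ≡ 3x^3 + 4x^2 + 4 (mod f(x))

Multiply in F_5[x]: a(x)·b(x) = (x^2 + 2x + 1)·(x^3 + 2x) = x^5 + 2x^4 + 3x^3 + 4x^2 + 2x. This has degree ≥ 4, so divide by f(x) over F_5: x^5 + 2x^4 + 3x^3 + 4x^2 + 2x = (x + 1)·(x^4 + x^3 + 4x^2 + x + 1) + (3x^3 + 4x^2 + 4). Hence a·b ≡ 3x^3 + 4x^2 + 4 (mod f). (F_5[x]/(f) is a field with 5^4 = 625 elements since f is irreducible of degree 4.)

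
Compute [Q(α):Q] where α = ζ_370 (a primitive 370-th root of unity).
[Q(α):Q] = 144

The minimal polynomial of ζ_370 over Q is the 370-th cyclotomic polynomial Φ_370(x), which is irreducible over Q and has degree φ(370) = 144. Hence [Q(α):Q] = φ(370) = 144.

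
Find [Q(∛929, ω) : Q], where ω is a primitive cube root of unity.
[Q(∛929, ω) : Q] = 6

[Q(∛929):Q] = 3 (min poly x^3 - 929, irreducible since 929 is not a perfect cube). [Q(ω):Q] = 2 (min poly x^2 + x + 1). Since Q(∛929) ⊂ R and ω ∉ R, we have ω ∉ Q(∛929), so x^2 + x + 1 remains irreducible over Q(∛929) and [Q(∛929, ω) : Q(∛929)] = 2. By the tower law, [Q(∛929, ω) : Q] = 3 · 2 = 6. (In fact Q(∛929, ω) is the splitting field of x^3 - 929 over Q.)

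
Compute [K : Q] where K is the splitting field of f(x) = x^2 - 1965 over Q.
[K : Q] = 2

f(x) = x^2 - 1965 factors as (x - √1965)(x + √1965). The splitting field is K = Q(√1965). Since 1965 is squarefree and > 1, it is not a perfect square, so x^2 - 1965 is irreducible over Q and [Q(√1965) : Q] = 2. Hence [K : Q] = 2.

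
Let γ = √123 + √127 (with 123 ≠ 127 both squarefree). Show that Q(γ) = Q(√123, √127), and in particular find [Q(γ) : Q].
[Q(γ) : Q] = 4 (equivalently, Q(γ) = Q(√123, √127))

Obviously Q(γ) ⊆ Q(√123, √127), and [Q(√123, √127):Q] = 4 (since 123, 127 are distinct squarefree integers > 1 with 15621 not a perfect square). To show equality we compute the minimal polynomial of γ. From γ = √123 + √127: γ^2 = 123 + 2√(15621) + 127 = 250 + 2√(15621), so γ^2 - 250 = 2√(15621); squaring, (γ^2 - 250)^2 = 4·15621, i.e. γ^4 - 500γ^2 + 62500 - 62484 = 0, i.e. γ^4 - 500γ^2 + 16 = 0. So γ is a root of x^4 - 500x^2 + 16. This polynomial is irreducible over Q: it has no rational root (each ±√123 ± √127 is irrational), and any factorization into two quadratics over Q would force √(15621) ∈ Q (pairing opposite roots) or √123, √127 ∈ Q (other pairings), all impossible. Hence [Q(γ):Q] = 4 = [Q(√123, √127):Q], so Q(γ) = Q(√123, √127).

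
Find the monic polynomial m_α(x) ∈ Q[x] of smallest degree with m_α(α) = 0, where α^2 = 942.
m_α(x) = x^2 - 942

α satisfies α^2 - 942 = 0, so x^2 - 942 annihilates α. Since d = 942 is squarefree and ≠ 1, it is not a perfect square in Q, so x^2 - 942 has no rational root and is therefore irreducible over Q (a degree-2 polynomial over a field is irreducible iff it has no root). Hence m_α(x) = x^2 - 942.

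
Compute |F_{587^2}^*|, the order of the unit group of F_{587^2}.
|F_{587^2}^*| = 344568

F_{587^2} has 587^2 = 344569 elements; its multiplicative group consists of all nonzero elements, so |F_{587^2}^*| = 344569 - 1 = 344568. (It is cyclic since any finite subgroup of the multiplicative group of a field is cyclic.)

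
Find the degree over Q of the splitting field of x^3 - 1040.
[K : Q] = 6

The roots of x^3 - 1040 are ∛1040, ω∛1040, ω^2∛1040 where ω = e^(2πi/3) is a primitive cube root of unity, so K = Q(∛1040, ω). Now [Q(∛1040):Q] = 3 (since 1040 is not a perfect cube, x^3 - 1040 is irreducible) and [Q(ω):Q] = 2. Both 2 and 3 divide [K:Q], and [K:Q] ≤ 3·2 = 6, so [K:Q] = 6. (Equivalently: Q(∛1040) ⊂ R but ω ∉ R, so [K : Q(∛1040)] = 2.)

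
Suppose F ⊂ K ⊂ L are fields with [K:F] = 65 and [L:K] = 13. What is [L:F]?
[L:F] = 845

The tower law says that for any tower of field extensions F ⊂ K ⊂ L with finite degrees, [L:F] = [L:K] · [K:F]. Here this gives [L:F] = 13 · 65 = 845.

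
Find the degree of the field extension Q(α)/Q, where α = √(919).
[Q(α):Q] = 2

[Q(α):Q] equals the degree of the minimal polynomial of α. Here α^2 = 919 and x^2 - 919 is irreducible (d = 919 is squarefree, ≠ 1, hence not a square), so deg(m_α) = 2. Thus [Q(α):Q] = 2.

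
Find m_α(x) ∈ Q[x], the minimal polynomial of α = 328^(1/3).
m_α(x) = x^3 - 328

α satisfies α^3 = 328, so x^3 - 328 annihilates α. By the rational root test, a rational root p/q (in lowest terms) of x^3 - 328 would satisfy p^3 = 328 q^3, forcing q = 1 and p^3 = 328; but 328 is not a perfect cube, contradiction. A monic cubic over Q with no rational root is irreducible (any nontrivial factorization would include a linear factor). Hence x^3 - 328 is the minimal polynomial of α, and in particular [Q(α):Q] = 3.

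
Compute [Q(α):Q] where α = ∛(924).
[Q(α):Q] = 3

The minimal polynomial of α is x^3 - 924, irreducible over Q since 924 is not a perfect cube (so x^3 - 924 has no rational root). Hence [Q(α):Q] = deg(m_α) = 3.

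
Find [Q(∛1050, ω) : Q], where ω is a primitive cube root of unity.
[Q(∛1050, ω) : Q] = 6

[Q(∛1050):Q] = 3 (min poly x^3 - 1050, irreducible since 1050 is not a perfect cube). [Q(ω):Q] = 2 (min poly x^2 + x + 1). Since Q(∛1050) ⊂ R and ω ∉ R, we have ω ∉ Q(∛1050), so x^2 + x + 1 remains irreducible over Q(∛1050) and [Q(∛1050, ω) : Q(∛1050)] = 2. By the tower law, [Q(∛1050, ω) : Q] = 3 · 2 = 6. (In fact Q(∛1050, ω) is the splitting field of x^3 - 1050 over Q.)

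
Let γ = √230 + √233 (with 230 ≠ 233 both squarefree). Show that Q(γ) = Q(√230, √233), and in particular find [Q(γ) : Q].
[Q(γ) : Q] = 4 (equivalently, Q(γ) = Q(√230, √233))

Obviously Q(γ) ⊆ Q(√230, √233), and [Q(√230, √233):Q] = 4 (since 230, 233 are distinct squarefree integers > 1 with 53590 not a perfect square). To show equality we compute the minimal polynomial of γ. From γ = √230 + √233: γ^2 = 230 + 2√(53590) + 233 = 463 + 2√(53590), so γ^2 - 463 = 2√(53590); squaring, (γ^2 - 463)^2 = 4·53590, i.e. γ^4 - 926γ^2 + 214369 - 214360 = 0, i.e. γ^4 - 926γ^2 + 9 = 0. So γ is a root of x^4 - 926x^2 + 9. This polynomial is irreducible over Q: it has no rational root (each ±√230 ± √233 is irrational), and any factorization into two quadratics over Q would force √(53590) ∈ Q (pairing opposite roots) or √230, √233 ∈ Q (other pairings), all impossible. Hence [Q(γ):Q] = 4 = [Q(√230, √233):Q], so Q(γ) = Q(√230, √233).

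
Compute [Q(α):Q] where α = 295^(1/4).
[Q(α):Q] = 4

α is a root of x^4 - 295. By Eisenstein's criterion at the prime p = 5 (which divides the constant term 295 but p^2 = 25 does not, since 295 is squarefree), x^4 - 295 is irreducible over Q. Hence [Q(α):Q] = 4.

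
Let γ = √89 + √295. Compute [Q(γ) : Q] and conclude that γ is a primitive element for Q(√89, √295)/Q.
[Q(γ) : Q] = 4 (equivalently, Q(γ) = Q(√89, √295))

Obviously Q(γ) ⊆ Q(√89, √295), and [Q(√89, √295):Q] = 4 (since 89, 295 are distinct squarefree integers > 1 with 26255 not a perfect square). To show equality we compute the minimal polynomial of γ. From γ = √89 + √295: γ^2 = 89 + 2√(26255) + 295 = 384 + 2√(26255), so γ^2 - 384 = 2√(26255); squaring, (γ^2 - 384)^2 = 4·26255, i.e. γ^4 - 768γ^2 + 147456 - 105020 = 0, i.e. γ^4 - 768γ^2 + 42436 = 0. So γ is a root of x^4 - 768x^2 + 42436. This polynomial is irreducible over Q: it has no rational root (each ±√89 ± √295 is irrational), and any factorization into two quadratics over Q would force √(26255) ∈ Q (pairing opposite roots) or √89, √295 ∈ Q (other pairings), all impossible. Hence [Q(γ):Q] = 4 = [Q(√89, √295):Q], so Q(γ) = Q(√89, √295).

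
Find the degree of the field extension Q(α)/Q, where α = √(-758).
[Q(α):Q] = 2

[Q(α):Q] equals the degree of the minimal polynomial of α. Here α^2 = -758 and x^2 + 758 is irreducible (d = -758 is squarefree, ≠ 1, hence not a square), so deg(m_α) = 2. Thus [Q(α):Q] = 2.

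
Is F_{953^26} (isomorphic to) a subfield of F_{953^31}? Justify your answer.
No: F_{953^26} is not a subfield of F_{953^31}

F_{p^m} embeds in F_{p^n} iff m | n. Here 26 ∤ 31 (since 31 = 1·26 + 5 with remainder 5 ≠ 0), so F_{953^26} is not a subfield of F_{953^31}. Equivalently: if it were, the tower law would give 26 = [F_{953^26}:F_953] dividing [F_{953^31}:F_953] = 31, contradiction.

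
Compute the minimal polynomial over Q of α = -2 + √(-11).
m_α(x) = x^2 + 4x + 15

From α + 2 = √(-11), squaring gives (α + 2)^2 = -11, i.e. α^2 + 4α + 4 = -11, so α^2 + 4α + 15 = 0. The discriminant of x^2 + 4x + 15 is (4)^2 - 4·(15) = 16 - 60 = -44, and 4·(-11) is not a perfect square in Q since -11 is squarefree and ≠ 1. Hence x^2 + 4x + 15 is irreducible over Q and is the minimal polynomial of α.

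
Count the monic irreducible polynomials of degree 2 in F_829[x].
There are 343206 monic irreducible polynomials of degree 2 over F_829

Each element of F_{829^2} that lies in no proper subfield is a root of exactly one monic irreducible of degree 2 over F_829, and each such polynomial has 2 distinct roots in F_{829^2}. By Möbius inversion the count is N_829(2) = (1/2) Σ_{d|2} μ(2/d) · 829^d = (1/2)(μ(2)·829^1 + μ(1)·829^2) = 686412/2 = 343206.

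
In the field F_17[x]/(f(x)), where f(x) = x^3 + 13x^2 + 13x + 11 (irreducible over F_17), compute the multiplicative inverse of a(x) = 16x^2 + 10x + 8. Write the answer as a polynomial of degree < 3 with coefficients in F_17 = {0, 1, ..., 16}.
a(x)^(-1) ≡ 3x^2 + 11x + 14 (mod f(x))

Since f is irreducible over F_17, F_17[x]/(f) is a field and a(x) ≠ 0 has an inverse. Apply the extended Euclidean algorithm to f(x) and a(x) in F_17[x]: f(x) = (16x + 11)·a(x) + (13x + 8);  a(x) = (13x + 15)·(13x + 8) + (7). The last nonzero remainder is the constant 7 = gcd(f, a) in F_17. Back-substituting through the division chain expresses 7 = s(x)·a(x) + t(x)·f(x) with s(x) ≡ 4x^2 + 9x + 13 (mod f), so (4x^2 + 9x + 13)·a(x) ≡ 7 (mod f). Multiplying by 7^(-1) ≡ 5 in F_17 gives a(x)^(-1) ≡ 5·(4x^2 + 9x + 13) ≡ 3x^2 + 11x + 14 (mod f). Check: (16x^2 + 10x + 8)·(3x^2 + 11x + 14) = 14x^4 + 2x^3 + x^2 + 7x + 10 ≡ 1 (mod x^3 + 13x^2 + 13x + 11).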